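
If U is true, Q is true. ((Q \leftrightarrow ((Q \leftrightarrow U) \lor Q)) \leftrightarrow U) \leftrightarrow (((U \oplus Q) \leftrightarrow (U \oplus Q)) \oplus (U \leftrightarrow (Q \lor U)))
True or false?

Q \leftrightarrow U = \text{True} \leftrightarrow \text{True} = \text{True}
(Q \leftrightarrow U) \lor Q = \text{True} \lor \text{True} = \text{True}
Q \leftrightarrow ((Q \leftrightarrow U) \lor Q) = \text{True} \leftrightarrow \text{True} = \text{True}
(Q \leftrightarrow ((Q \leftrightarrow U) \lor Q)) \leftrightarrow U = \text{True} \leftrightarrow \text{True} = \text{True}
U \oplus Q = \text{True} \oplus \text{True} = \text{False}
U \oplus Q = \text{True} \oplus \text{True} = \text{False}
(U \oplus Q) \leftrightarrow (U \oplus Q) = \text{False} \leftrightarrow \text{False} = \text{True}
Q \lor U = \text{True} \lor \text{True} = \text{True}
U \leftrightarrow (Q \lor U) = \text{True} \leftrightarrow \text{True} = \text{True}
((U \oplus Q) \leftrightarrow (U \oplus Q)) \oplus (U \leftrightarrow (Q \lor U)) = \text{True} \oplus \text{True} = \text{False}
((Q \leftrightarrow ((Q \leftrightarrow U) \lor Q)) \leftrightarrow U) \leftrightarrow (((U \oplus Q) \leftrightarrow (U \oplus Q)) \oplus (U \leftrightarrow (Q \lor U))) = \text{True} \leftrightarrow \text{False} = \text{False}

\text{False}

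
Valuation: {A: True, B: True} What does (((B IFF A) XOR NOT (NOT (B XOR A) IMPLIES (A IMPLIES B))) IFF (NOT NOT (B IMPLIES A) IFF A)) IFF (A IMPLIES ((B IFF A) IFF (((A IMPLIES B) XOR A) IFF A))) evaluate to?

B IFF A = True IFF True = True
B XOR A = True XOR True = False
NOT (B XOR A) = NOT False = True
A IMPLIES B = True IMPLIES True = True
NOT (B XOR A) IMPLIES (A IMPLIES B) = True IMPLIES True = True
NOT (NOT (B XOR A) IMPLIES (A IMPLIES B)) = NOT True = False
(B IFF A) XOR NOT (NOT (B XOR A) IMPLIES (A IMPLIES B)) = True XOR False = True
B IMPLIES A = True IMPLIES True = True
NOT (B IMPLIES A) = NOT True = False
NOT NOT (B IMPLIES A) = NOT False = True
NOT NOT (B IMPLIES A) IFF A = True IFF True = True
((B IFF A) XOR NOT (NOT (B XOR A) IMPLIES (A IMPLIES B))) IFF (NOT NOT (B IMPLIES A) IFF A) = True IFF True = True
B IFF A = True IFF True = True
A IMPLIES B = True IMPLIES True = True
(A IMPLIES B) XOR A = True XOR True = False
((A IMPLIES B) XOR A) IFF A = False IFF True = False
(B IFF A) IFF (((A IMPLIES B) XOR A) IFF A) = True IFF False = False
A IMPLIES ((B IFF A) IFF (((A IMPLIES B) XOR A) IFF A)) = True IMPLIES False = False
(((B IFF A) XOR NOT (NOT (B XOR A) IMPLIES (A IMPLIES B))) IFF (NOT NOT (B IMPLIES A) IFF A)) IFF (A IMPLIES ((B IFF A) IFF (((A IMPLIES B) XOR A) IFF A))) = True IFF False = False

False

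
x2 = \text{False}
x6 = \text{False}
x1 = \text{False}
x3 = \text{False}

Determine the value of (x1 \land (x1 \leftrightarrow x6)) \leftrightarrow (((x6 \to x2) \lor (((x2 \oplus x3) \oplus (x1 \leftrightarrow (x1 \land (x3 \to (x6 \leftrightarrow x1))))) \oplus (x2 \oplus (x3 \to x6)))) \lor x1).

\text{False}

Substituting x2=\text{False}, x6=\text{False}, x1=\text{False}, x3=\text{False}:
x1 \leftrightarrow x6 = \text{False} \leftrightarrow \text{False} = \text{True}
x1 \land (x1 \leftrightarrow x6) = \text{False} \land \text{True} = \text{False}
x6 \to x2 = \text{False} \to \text{False} = \text{True}
x2 \oplus x3 = \text{False} \oplus \text{False} = \text{False}
x6 \leftrightarrow x1 = \text{False} \leftrightarrow \text{False} = \text{True}
x3 \to (x6 \leftrightarrow x1) = \text{False} \to \text{True} = \text{True}
x1 \land (x3 \to (x6 \leftrightarrow x1)) = \text{False} \land \text{True} = \text{False}
x1 \leftrightarrow (x1 \land (x3 \to (x6 \leftrightarrow x1))) = \text{False} \leftrightarrow \text{False} = \text{True}
(x2 \oplus x3) \oplus (x1 \leftrightarrow (x1 \land (x3 \to (x6 \leftrightarrow x1)))) = \text{False} \oplus \text{True} = \text{True}
x3 \to x6 = \text{False} \to \text{False} = \text{True}
x2 \oplus (x3 \to x6) = \text{False} \oplus \text{True} = \text{True}
((x2 \oplus x3) \oplus (x1 \leftrightarrow (x1 \land (x3 \to (x6 \leftrightarrow x1))))) \oplus (x2 \oplus (x3 \to x6)) = \text{True} \oplus \text{True} = \text{False}
(x6 \to x2) \lor (((x2 \oplus x3) \oplus (x1 \leftrightarrow (x1 \land (x3 \to (x6 \leftrightarrow x1))))) \oplus (x2 \oplus (x3 \to x6))) = \text{True} \lor \text{False} = \text{True}
((x6 \to x2) \lor (((x2 \oplus x3) \oplus (x1 \leftrightarrow (x1 \land (x3 \to (x6 \leftrightarrow x1))))) \oplus (x2 \oplus (x3 \to x6)))) \lor x1 = \text{True} \lor \text{False} = \text{True}
(x1 \land (x1 \leftrightarrow x6)) \leftrightarrow (((x6 \to x2) \lor (((x2 \oplus x3) \oplus (x1 \leftrightarrow (x1 \land (x3 \to (x6 \leftrightarrow x1))))) \oplus (x2 \oplus (x3 \to x6)))) \lor x1) = \text{False} \leftrightarrow \text{True} = \text{False}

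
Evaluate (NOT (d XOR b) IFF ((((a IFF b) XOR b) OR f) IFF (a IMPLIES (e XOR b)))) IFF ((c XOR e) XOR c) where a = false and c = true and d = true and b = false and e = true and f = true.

false

d XOR b = true XOR false = true
NOT (d XOR b) = NOT true = false
a IFF b = false IFF false = true
(a IFF b) XOR b = true XOR false = true
((a IFF b) XOR b) OR f = true OR true = true
e XOR b = true XOR false = true
a IMPLIES (e XOR b) = false IMPLIES true = true
(((a IFF b) XOR b) OR f) IFF (a IMPLIES (e XOR b)) = true IFF true = true
NOT (d XOR b) IFF ((((a IFF b) XOR b) OR f) IFF (a IMPLIES (e XOR b))) = false IFF true = false
c XOR e = true XOR true = false
(c XOR e) XOR c = false XOR true = true
(NOT (d XOR b) IFF ((((a IFF b) XOR b) OR f) IFF (a IMPLIES (e XOR b)))) IFF ((c XOR e) XOR c) = false IFF true = false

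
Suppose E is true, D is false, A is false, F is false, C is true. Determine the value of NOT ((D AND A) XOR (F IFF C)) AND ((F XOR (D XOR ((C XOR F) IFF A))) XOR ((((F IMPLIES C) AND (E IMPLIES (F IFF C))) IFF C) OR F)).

false

D AND A = false AND false = false
F IFF C = false IFF true = false
(D AND A) XOR (F IFF C) = false XOR false = false
NOT ((D AND A) XOR (F IFF C)) = NOT false = true
C XOR F = true XOR false = true
(C XOR F) IFF A = true IFF false = false
D XOR ((C XOR F) IFF A) = false XOR false = false
F XOR (D XOR ((C XOR F) IFF A)) = false XOR false = false
F IMPLIES C = false IMPLIES true = true
F IFF C = false IFF true = false
E IMPLIES (F IFF C) = true IMPLIES false = false
(F IMPLIES C) AND (E IMPLIES (F IFF C)) = true AND false = false
((F IMPLIES C) AND (E IMPLIES (F IFF C))) IFF C = false IFF true = false
(((F IMPLIES C) AND (E IMPLIES (F IFF C))) IFF C) OR F = false OR false = false
(F XOR (D XOR ((C XOR F) IFF A))) XOR ((((F IMPLIES C) AND (E IMPLIES (F IFF C))) IFF C) OR F) = false XOR false = false
NOT ((D AND A) XOR (F IFF C)) AND ((F XOR (D XOR ((C XOR F) IFF A))) XOR ((((F IMPLIES C) AND (E IMPLIES (F IFF C))) IFF C) OR F)) = true AND false = false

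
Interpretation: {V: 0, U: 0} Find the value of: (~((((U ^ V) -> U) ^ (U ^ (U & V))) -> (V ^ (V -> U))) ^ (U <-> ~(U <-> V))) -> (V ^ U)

0

U ^ V = 0 ^ 0 = 0
(U ^ V) -> U = 0 -> 0 = 1
U & V = 0 & 0 = 0
U ^ (U & V) = 0 ^ 0 = 0
((U ^ V) -> U) ^ (U ^ (U & V)) = 1 ^ 0 = 1
V -> U = 0 -> 0 = 1
V ^ (V -> U) = 0 ^ 1 = 1
(((U ^ V) -> U) ^ (U ^ (U & V))) -> (V ^ (V -> U)) = 1 -> 1 = 1
~((((U ^ V) -> U) ^ (U ^ (U & V))) -> (V ^ (V -> U))) = ~1 = 0
U <-> V = 0 <-> 0 = 1
~(U <-> V) = ~1 = 0
U <-> ~(U <-> V) = 0 <-> 0 = 1
~((((U ^ V) -> U) ^ (U ^ (U & V))) -> (V ^ (V -> U))) ^ (U <-> ~(U <-> V)) = 0 ^ 1 = 1
V ^ U = 0 ^ 0 = 0
(~((((U ^ V) -> U) ^ (U ^ (U & V))) -> (V ^ (V -> U))) ^ (U <-> ~(U <-> V))) -> (V ^ U) = 1 -> 0 = 0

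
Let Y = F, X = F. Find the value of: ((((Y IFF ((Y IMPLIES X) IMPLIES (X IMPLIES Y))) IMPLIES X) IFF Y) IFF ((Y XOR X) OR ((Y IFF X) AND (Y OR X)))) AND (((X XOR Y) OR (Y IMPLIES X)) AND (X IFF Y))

T

Substituting Y=F, X=F:
Y IMPLIES X = F IMPLIES F = T
X IMPLIES Y = F IMPLIES F = T
(Y IMPLIES X) IMPLIES (X IMPLIES Y) = T IMPLIES T = T
Y IFF ((Y IMPLIES X) IMPLIES (X IMPLIES Y)) = F IFF T = F
(Y IFF ((Y IMPLIES X) IMPLIES (X IMPLIES Y))) IMPLIES X = F IMPLIES F = T
((Y IFF ((Y IMPLIES X) IMPLIES (X IMPLIES Y))) IMPLIES X) IFF Y = T IFF F = F
Y XOR X = F XOR F = F
Y IFF X = F IFF F = T
Y OR X = F OR F = F
(Y IFF X) AND (Y OR X) = T AND F = F
(Y XOR X) OR ((Y IFF X) AND (Y OR X)) = F OR F = F
(((Y IFF ((Y IMPLIES X) IMPLIES (X IMPLIES Y))) IMPLIES X) IFF Y) IFF ((Y XOR X) OR ((Y IFF X) AND (Y OR X))) = F IFF F = T
X XOR Y = F XOR F = F
Y IMPLIES X = F IMPLIES F = T
(X XOR Y) OR (Y IMPLIES X) = F OR T = T
X IFF Y = F IFF F = T
((X XOR Y) OR (Y IMPLIES X)) AND (X IFF Y) = T AND T = T
((((Y IFF ((Y IMPLIES X) IMPLIES (X IMPLIES Y))) IMPLIES X) IFF Y) IFF ((Y XOR X) OR ((Y IFF X) AND (Y OR X)))) AND (((X XOR Y) OR (Y IMPLIES X)) AND (X IFF Y)) = T AND T = T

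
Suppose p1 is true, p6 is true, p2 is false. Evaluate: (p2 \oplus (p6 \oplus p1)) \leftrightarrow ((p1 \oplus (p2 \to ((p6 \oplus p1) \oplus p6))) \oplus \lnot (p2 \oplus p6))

p6 \oplus p1 = T \oplus T = F
p2 \oplus (p6 \oplus p1) = F \oplus F = F
p6 \oplus p1 = T \oplus T = F
(p6 \oplus p1) \oplus p6 = F \oplus T = T
p2 \to ((p6 \oplus p1) \oplus p6) = F \to T = T
p1 \oplus (p2 \to ((p6 \oplus p1) \oplus p6)) = T \oplus T = F
p2 \oplus p6 = F \oplus T = T
\lnot (p2 \oplus p6) = \lnot T = F
(p1 \oplus (p2 \to ((p6 \oplus p1) \oplus p6))) \oplus \lnot (p2 \oplus p6) = F \oplus F = F
(p2 \oplus (p6 \oplus p1)) \leftrightarrow ((p1 \oplus (p2 \to ((p6 \oplus p1) \oplus p6))) \oplus \lnot (p2 \oplus p6)) = F \leftrightarrow F = T

T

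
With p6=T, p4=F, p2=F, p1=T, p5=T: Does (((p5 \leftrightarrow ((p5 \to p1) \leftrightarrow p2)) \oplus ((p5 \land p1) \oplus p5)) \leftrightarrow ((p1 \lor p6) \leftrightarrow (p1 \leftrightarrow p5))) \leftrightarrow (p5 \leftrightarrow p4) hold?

p5 \to p1 = T \to T = T
(p5 \to p1) \leftrightarrow p2 = T \leftrightarrow F = F
p5 \leftrightarrow ((p5 \to p1) \leftrightarrow p2) = T \leftrightarrow F = F
p5 \land p1 = T \land T = T
(p5 \land p1) \oplus p5 = T \oplus T = F
(p5 \leftrightarrow ((p5 \to p1) \leftrightarrow p2)) \oplus ((p5 \land p1) \oplus p5) = F \oplus F = F
p1 \lor p6 = T \lor T = T
p1 \leftrightarrow p5 = T \leftrightarrow T = T
(p1 \lor p6) \leftrightarrow (p1 \leftrightarrow p5) = T \leftrightarrow T = T
((p5 \leftrightarrow ((p5 \to p1) \leftrightarrow p2)) \oplus ((p5 \land p1) \oplus p5)) \leftrightarrow ((p1 \lor p6) \leftrightarrow (p1 \leftrightarrow p5)) = F \leftrightarrow T = F
p5 \leftrightarrow p4 = T \leftrightarrow F = F
(((p5 \leftrightarrow ((p5 \to p1) \leftrightarrow p2)) \oplus ((p5 \land p1) \oplus p5)) \leftrightarrow ((p1 \lor p6) \leftrightarrow (p1 \leftrightarrow p5))) \leftrightarrow (p5 \leftrightarrow p4) = F \leftrightarrow F = T

T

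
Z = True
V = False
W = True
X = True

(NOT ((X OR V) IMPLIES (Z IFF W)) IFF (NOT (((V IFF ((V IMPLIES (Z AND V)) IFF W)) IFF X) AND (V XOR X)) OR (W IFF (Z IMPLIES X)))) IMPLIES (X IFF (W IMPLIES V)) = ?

X OR V = True OR False = True
Z IFF W = True IFF True = True
(X OR V) IMPLIES (Z IFF W) = True IMPLIES True = True
NOT ((X OR V) IMPLIES (Z IFF W)) = NOT True = False
Z AND V = True AND False = False
V IMPLIES (Z AND V) = False IMPLIES False = True
(V IMPLIES (Z AND V)) IFF W = True IFF True = True
V IFF ((V IMPLIES (Z AND V)) IFF W) = False IFF True = False
(V IFF ((V IMPLIES (Z AND V)) IFF W)) IFF X = False IFF True = False
V XOR X = False XOR True = True
((V IFF ((V IMPLIES (Z AND V)) IFF W)) IFF X) AND (V XOR X) = False AND True = False
NOT (((V IFF ((V IMPLIES (Z AND V)) IFF W)) IFF X) AND (V XOR X)) = NOT False = True
Z IMPLIES X = True IMPLIES True = True
W IFF (Z IMPLIES X) = True IFF True = True
NOT (((V IFF ((V IMPLIES (Z AND V)) IFF W)) IFF X) AND (V XOR X)) OR (W IFF (Z IMPLIES X)) = True OR True = True
NOT ((X OR V) IMPLIES (Z IFF W)) IFF (NOT (((V IFF ((V IMPLIES (Z AND V)) IFF W)) IFF X) AND (V XOR X)) OR (W IFF (Z IMPLIES X))) = False IFF True = False
W IMPLIES V = True IMPLIES False = False
X IFF (W IMPLIES V) = True IFF False = False
(NOT ((X OR V) IMPLIES (Z IFF W)) IFF (NOT (((V IFF ((V IMPLIES (Z AND V)) IFF W)) IFF X) AND (V XOR X)) OR (W IFF (Z IMPLIES X)))) IMPLIES (X IFF (W IMPLIES V)) = False IMPLIES False = True

True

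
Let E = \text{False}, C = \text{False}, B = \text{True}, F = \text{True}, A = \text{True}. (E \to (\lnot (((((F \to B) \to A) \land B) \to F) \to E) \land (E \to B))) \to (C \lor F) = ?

F \to B = \text{True} \to \text{True} = \text{True}
(F \to B) \to A = \text{True} \to \text{True} = \text{True}
((F \to B) \to A) \land B = \text{True} \land \text{True} = \text{True}
(((F \to B) \to A) \land B) \to F = \text{True} \to \text{True} = \text{True}
((((F \to B) \to A) \land B) \to F) \to E = \text{True} \to \text{False} = \text{False}
\lnot (((((F \to B) \to A) \land B) \to F) \to E) = \lnot \text{False} = \text{True}
E \to B = \text{False} \to \text{True} = \text{True}
\lnot (((((F \to B) \to A) \land B) \to F) \to E) \land (E \to B) = \text{True} \land \text{True} = \text{True}
E \to (\lnot (((((F \to B) \to A) \land B) \to F) \to E) \land (E \to B)) = \text{False} \to \text{True} = \text{True}
C \lor F = \text{False} \lor \text{True} = \text{True}
(E \to (\lnot (((((F \to B) \to A) \land B) \to F) \to E) \land (E \to B))) \to (C \lor F) = \text{True} \to \text{True} = \text{True}

\text{True}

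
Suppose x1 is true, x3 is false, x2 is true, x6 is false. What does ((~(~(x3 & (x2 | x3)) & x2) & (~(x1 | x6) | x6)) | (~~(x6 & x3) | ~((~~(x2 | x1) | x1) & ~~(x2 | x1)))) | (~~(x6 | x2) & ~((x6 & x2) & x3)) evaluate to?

True

Substituting x1=True, x3=False, x2=True, x6=False:
x2 | x3 = True | False = True
x3 & (x2 | x3) = False & True = False
~(x3 & (x2 | x3)) = ~False = True
~(x3 & (x2 | x3)) & x2 = True & True = True
~(~(x3 & (x2 | x3)) & x2) = ~True = False
x1 | x6 = True | False = True
~(x1 | x6) = ~True = False
~(x1 | x6) | x6 = False | False = False
~(~(x3 & (x2 | x3)) & x2) & (~(x1 | x6) | x6) = False & False = False
x6 & x3 = False & False = False
~(x6 & x3) = ~False = True
~~(x6 & x3) = ~True = False
x2 | x1 = True | True = True
~(x2 | x1) = ~True = False
~~(x2 | x1) = ~False = True
~~(x2 | x1) | x1 = True | True = True
x2 | x1 = True | True = True
~(x2 | x1) = ~True = False
~~(x2 | x1) = ~False = True
(~~(x2 | x1) | x1) & ~~(x2 | x1) = True & True = True
~((~~(x2 | x1) | x1) & ~~(x2 | x1)) = ~True = False
~~(x6 & x3) | ~((~~(x2 | x1) | x1) & ~~(x2 | x1)) = False | False = False
(~(~(x3 & (x2 | x3)) & x2) & (~(x1 | x6) | x6)) | (~~(x6 & x3) | ~((~~(x2 | x1) | x1) & ~~(x2 | x1))) = False | False = False
x6 | x2 = False | True = True
~(x6 | x2) = ~True = False
~~(x6 | x2) = ~False = True
x6 & x2 = False & True = False
(x6 & x2) & x3 = False & False = False
~((x6 & x2) & x3) = ~False = True
~~(x6 | x2) & ~((x6 & x2) & x3) = True & True = True
((~(~(x3 & (x2 | x3)) & x2) & (~(x1 | x6) | x6)) | (~~(x6 & x3) | ~((~~(x2 | x1) | x1) & ~~(x2 | x1)))) | (~~(x6 | x2) & ~((x6 & x2) & x3)) = False | True = True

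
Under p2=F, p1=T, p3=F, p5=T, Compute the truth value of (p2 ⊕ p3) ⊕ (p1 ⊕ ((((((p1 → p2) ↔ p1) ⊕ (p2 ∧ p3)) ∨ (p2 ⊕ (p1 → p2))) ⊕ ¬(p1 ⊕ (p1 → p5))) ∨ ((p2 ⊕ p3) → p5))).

F

p2 ⊕ p3 = F ⊕ F = F
p1 → p2 = T → F = F
(p1 → p2) ↔ p1 = F ↔ T = F
p2 ∧ p3 = F ∧ F = F
((p1 → p2) ↔ p1) ⊕ (p2 ∧ p3) = F ⊕ F = F
p1 → p2 = T → F = F
p2 ⊕ (p1 → p2) = F ⊕ F = F
(((p1 → p2) ↔ p1) ⊕ (p2 ∧ p3)) ∨ (p2 ⊕ (p1 → p2)) = F ∨ F = F
p1 → p5 = T → T = T
p1 ⊕ (p1 → p5) = T ⊕ T = F
¬(p1 ⊕ (p1 → p5)) = ¬F = T
((((p1 → p2) ↔ p1) ⊕ (p2 ∧ p3)) ∨ (p2 ⊕ (p1 → p2))) ⊕ ¬(p1 ⊕ (p1 → p5)) = F ⊕ T = T
p2 ⊕ p3 = F ⊕ F = F
(p2 ⊕ p3) → p5 = F → T = T
(((((p1 → p2) ↔ p1) ⊕ (p2 ∧ p3)) ∨ (p2 ⊕ (p1 → p2))) ⊕ ¬(p1 ⊕ (p1 → p5))) ∨ ((p2 ⊕ p3) → p5) = T ∨ T = T
p1 ⊕ ((((((p1 → p2) ↔ p1) ⊕ (p2 ∧ p3)) ∨ (p2 ⊕ (p1 → p2))) ⊕ ¬(p1 ⊕ (p1 → p5))) ∨ ((p2 ⊕ p3) → p5)) = T ⊕ T = F
(p2 ⊕ p3) ⊕ (p1 ⊕ ((((((p1 → p2) ↔ p1) ⊕ (p2 ∧ p3)) ∨ (p2 ⊕ (p1 → p2))) ⊕ ¬(p1 ⊕ (p1 → p5))) ∨ ((p2 ⊕ p3) → p5))) = F ⊕ F = F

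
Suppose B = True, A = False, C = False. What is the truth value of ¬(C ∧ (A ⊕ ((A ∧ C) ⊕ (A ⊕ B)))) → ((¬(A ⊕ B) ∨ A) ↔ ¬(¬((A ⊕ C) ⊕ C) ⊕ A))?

A ∧ C = False ∧ False = False
A ⊕ B = False ⊕ True = True
(A ∧ C) ⊕ (A ⊕ B) = False ⊕ True = True
A ⊕ ((A ∧ C) ⊕ (A ⊕ B)) = False ⊕ True = True
C ∧ (A ⊕ ((A ∧ C) ⊕ (A ⊕ B))) = False ∧ True = False
¬(C ∧ (A ⊕ ((A ∧ C) ⊕ (A ⊕ B)))) = ¬False = True
A ⊕ B = False ⊕ True = True
¬(A ⊕ B) = ¬True = False
¬(A ⊕ B) ∨ A = False ∨ False = False
A ⊕ C = False ⊕ False = False
(A ⊕ C) ⊕ C = False ⊕ False = False
¬((A ⊕ C) ⊕ C) = ¬False = True
¬((A ⊕ C) ⊕ C) ⊕ A = True ⊕ False = True
¬(¬((A ⊕ C) ⊕ C) ⊕ A) = ¬True = False
(¬(A ⊕ B) ∨ A) ↔ ¬(¬((A ⊕ C) ⊕ C) ⊕ A) = False ↔ False = True
¬(C ∧ (A ⊕ ((A ∧ C) ⊕ (A ⊕ B)))) → ((¬(A ⊕ B) ∨ A) ↔ ¬(¬((A ⊕ C) ⊕ C) ⊕ A)) = True → True = True

True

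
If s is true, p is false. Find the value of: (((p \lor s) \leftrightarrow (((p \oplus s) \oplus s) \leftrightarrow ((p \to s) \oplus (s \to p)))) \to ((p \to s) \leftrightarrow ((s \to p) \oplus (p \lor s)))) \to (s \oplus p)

p \lor s = \text{False} \lor \text{True} = \text{True}
p \oplus s = \text{False} \oplus \text{True} = \text{True}
(p \oplus s) \oplus s = \text{True} \oplus \text{True} = \text{False}
p \to s = \text{False} \to \text{True} = \text{True}
s \to p = \text{True} \to \text{False} = \text{False}
(p \to s) \oplus (s \to p) = \text{True} \oplus \text{False} = \text{True}
((p \oplus s) \oplus s) \leftrightarrow ((p \to s) \oplus (s \to p)) = \text{False} \leftrightarrow \text{True} = \text{False}
(p \lor s) \leftrightarrow (((p \oplus s) \oplus s) \leftrightarrow ((p \to s) \oplus (s \to p))) = \text{True} \leftrightarrow \text{False} = \text{False}
p \to s = \text{False} \to \text{True} = \text{True}
s \to p = \text{True} \to \text{False} = \text{False}
p \lor s = \text{False} \lor \text{True} = \text{True}
(s \to p) \oplus (p \lor s) = \text{False} \oplus \text{True} = \text{True}
(p \to s) \leftrightarrow ((s \to p) \oplus (p \lor s)) = \text{True} \leftrightarrow \text{True} = \text{True}
((p \lor s) \leftrightarrow (((p \oplus s) \oplus s) \leftrightarrow ((p \to s) \oplus (s \to p)))) \to ((p \to s) \leftrightarrow ((s \to p) \oplus (p \lor s))) = \text{False} \to \text{True} = \text{True}
s \oplus p = \text{True} \oplus \text{False} = \text{True}
(((p \lor s) \leftrightarrow (((p \oplus s) \oplus s) \leftrightarrow ((p \to s) \oplus (s \to p)))) \to ((p \to s) \leftrightarrow ((s \to p) \oplus (p \lor s)))) \to (s \oplus p) = \text{True} \to \text{True} = \text{True}

\text{True}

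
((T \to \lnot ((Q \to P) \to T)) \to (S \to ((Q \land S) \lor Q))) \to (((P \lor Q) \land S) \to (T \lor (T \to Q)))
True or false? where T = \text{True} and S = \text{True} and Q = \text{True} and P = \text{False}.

Q \to P = \text{True} \to \text{False} = \text{False}
(Q \to P) \to T = \text{False} \to \text{True} = \text{True}
\lnot ((Q \to P) \to T) = \lnot \text{True} = \text{False}
T \to \lnot ((Q \to P) \to T) = \text{True} \to \text{False} = \text{False}
Q \land S = \text{True} \land \text{True} = \text{True}
(Q \land S) \lor Q = \text{True} \lor \text{True} = \text{True}
S \to ((Q \land S) \lor Q) = \text{True} \to \text{True} = \text{True}
(T \to \lnot ((Q \to P) \to T)) \to (S \to ((Q \land S) \lor Q)) = \text{False} \to \text{True} = \text{True}
P \lor Q = \text{False} \lor \text{True} = \text{True}
(P \lor Q) \land S = \text{True} \land \text{True} = \text{True}
T \to Q = \text{True} \to \text{True} = \text{True}
T \lor (T \to Q) = \text{True} \lor \text{True} = \text{True}
((P \lor Q) \land S) \to (T \lor (T \to Q)) = \text{True} \to \text{True} = \text{True}
((T \to \lnot ((Q \to P) \to T)) \to (S \to ((Q \land S) \lor Q))) \to (((P \lor Q) \land S) \to (T \lor (T \to Q))) = \text{True} \to \text{True} = \text{True}

\text{True}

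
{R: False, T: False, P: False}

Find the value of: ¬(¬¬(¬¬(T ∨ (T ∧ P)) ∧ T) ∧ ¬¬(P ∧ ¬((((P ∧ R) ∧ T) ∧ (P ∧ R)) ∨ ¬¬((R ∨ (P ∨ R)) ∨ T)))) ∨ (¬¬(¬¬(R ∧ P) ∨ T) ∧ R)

T ∧ P = False ∧ False = False
T ∨ (T ∧ P) = False ∨ False = False
¬(T ∨ (T ∧ P)) = ¬False = True
¬¬(T ∨ (T ∧ P)) = ¬True = False
¬¬(T ∨ (T ∧ P)) ∧ T = False ∧ False = False
¬(¬¬(T ∨ (T ∧ P)) ∧ T) = ¬False = True
¬¬(¬¬(T ∨ (T ∧ P)) ∧ T) = ¬True = False
P ∧ R = False ∧ False = False
(P ∧ R) ∧ T = False ∧ False = False
P ∧ R = False ∧ False = False
((P ∧ R) ∧ T) ∧ (P ∧ R) = False ∧ False = False
P ∨ R = False ∨ False = False
R ∨ (P ∨ R) = False ∨ False = False
(R ∨ (P ∨ R)) ∨ T = False ∨ False = False
¬((R ∨ (P ∨ R)) ∨ T) = ¬False = True
¬¬((R ∨ (P ∨ R)) ∨ T) = ¬True = False
(((P ∧ R) ∧ T) ∧ (P ∧ R)) ∨ ¬¬((R ∨ (P ∨ R)) ∨ T) = False ∨ False = False
¬((((P ∧ R) ∧ T) ∧ (P ∧ R)) ∨ ¬¬((R ∨ (P ∨ R)) ∨ T)) = ¬False = True
P ∧ ¬((((P ∧ R) ∧ T) ∧ (P ∧ R)) ∨ ¬¬((R ∨ (P ∨ R)) ∨ T)) = False ∧ True = False
¬(P ∧ ¬((((P ∧ R) ∧ T) ∧ (P ∧ R)) ∨ ¬¬((R ∨ (P ∨ R)) ∨ T))) = ¬False = True
¬¬(P ∧ ¬((((P ∧ R) ∧ T) ∧ (P ∧ R)) ∨ ¬¬((R ∨ (P ∨ R)) ∨ T))) = ¬True = False
¬¬(¬¬(T ∨ (T ∧ P)) ∧ T) ∧ ¬¬(P ∧ ¬((((P ∧ R) ∧ T) ∧ (P ∧ R)) ∨ ¬¬((R ∨ (P ∨ R)) ∨ T))) = False ∧ False = False
¬(¬¬(¬¬(T ∨ (T ∧ P)) ∧ T) ∧ ¬¬(P ∧ ¬((((P ∧ R) ∧ T) ∧ (P ∧ R)) ∨ ¬¬((R ∨ (P ∨ R)) ∨ T)))) = ¬False = True
R ∧ P = False ∧ False = False
¬(R ∧ P) = ¬False = True
¬¬(R ∧ P) = ¬True = False
¬¬(R ∧ P) ∨ T = False ∨ False = False
¬(¬¬(R ∧ P) ∨ T) = ¬False = True
¬¬(¬¬(R ∧ P) ∨ T) = ¬True = False
¬¬(¬¬(R ∧ P) ∨ T) ∧ R = False ∧ False = False
¬(¬¬(¬¬(T ∨ (T ∧ P)) ∧ T) ∧ ¬¬(P ∧ ¬((((P ∧ R) ∧ T) ∧ (P ∧ R)) ∨ ¬¬((R ∨ (P ∨ R)) ∨ T)))) ∨ (¬¬(¬¬(R ∧ P) ∨ T) ∧ R) = True ∨ False = True

True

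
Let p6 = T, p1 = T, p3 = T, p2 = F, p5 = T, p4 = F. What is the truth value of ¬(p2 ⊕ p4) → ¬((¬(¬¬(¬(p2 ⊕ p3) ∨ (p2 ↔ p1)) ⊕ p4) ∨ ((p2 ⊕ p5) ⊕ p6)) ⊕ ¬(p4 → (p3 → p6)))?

Substituting p6=T, p1=T, p3=T, p2=F, p5=T, p4=F:
p2 ⊕ p4 = F ⊕ F = F
¬(p2 ⊕ p4) = ¬F = T
p2 ⊕ p3 = F ⊕ T = T
¬(p2 ⊕ p3) = ¬T = F
p2 ↔ p1 = F ↔ T = F
¬(p2 ⊕ p3) ∨ (p2 ↔ p1) = F ∨ F = F
¬(¬(p2 ⊕ p3) ∨ (p2 ↔ p1)) = ¬F = T
¬¬(¬(p2 ⊕ p3) ∨ (p2 ↔ p1)) = ¬T = F
¬¬(¬(p2 ⊕ p3) ∨ (p2 ↔ p1)) ⊕ p4 = F ⊕ F = F
¬(¬¬(¬(p2 ⊕ p3) ∨ (p2 ↔ p1)) ⊕ p4) = ¬F = T
p2 ⊕ p5 = F ⊕ T = T
(p2 ⊕ p5) ⊕ p6 = T ⊕ T = F
¬(¬¬(¬(p2 ⊕ p3) ∨ (p2 ↔ p1)) ⊕ p4) ∨ ((p2 ⊕ p5) ⊕ p6) = T ∨ F = T
p3 → p6 = T → T = T
p4 → (p3 → p6) = F → T = T
¬(p4 → (p3 → p6)) = ¬T = F
(¬(¬¬(¬(p2 ⊕ p3) ∨ (p2 ↔ p1)) ⊕ p4) ∨ ((p2 ⊕ p5) ⊕ p6)) ⊕ ¬(p4 → (p3 → p6)) = T ⊕ F = T
¬((¬(¬¬(¬(p2 ⊕ p3) ∨ (p2 ↔ p1)) ⊕ p4) ∨ ((p2 ⊕ p5) ⊕ p6)) ⊕ ¬(p4 → (p3 → p6))) = ¬T = F
¬(p2 ⊕ p4) → ¬((¬(¬¬(¬(p2 ⊕ p3) ∨ (p2 ↔ p1)) ⊕ p4) ∨ ((p2 ⊕ p5) ⊕ p6)) ⊕ ¬(p4 → (p3 → p6))) = T → F = F

F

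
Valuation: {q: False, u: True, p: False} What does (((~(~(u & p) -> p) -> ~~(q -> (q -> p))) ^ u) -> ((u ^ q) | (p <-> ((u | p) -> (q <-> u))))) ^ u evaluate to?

False

u & p = True & False = False
~(u & p) = ~False = True
~(u & p) -> p = True -> False = False
~(~(u & p) -> p) = ~False = True
q -> p = False -> False = True
q -> (q -> p) = False -> True = True
~(q -> (q -> p)) = ~True = False
~~(q -> (q -> p)) = ~False = True
~(~(u & p) -> p) -> ~~(q -> (q -> p)) = True -> True = True
(~(~(u & p) -> p) -> ~~(q -> (q -> p))) ^ u = True ^ True = False
u ^ q = True ^ False = True
u | p = True | False = True
q <-> u = False <-> True = False
(u | p) -> (q <-> u) = True -> False = False
p <-> ((u | p) -> (q <-> u)) = False <-> False = True
(u ^ q) | (p <-> ((u | p) -> (q <-> u))) = True | True = True
((~(~(u & p) -> p) -> ~~(q -> (q -> p))) ^ u) -> ((u ^ q) | (p <-> ((u | p) -> (q <-> u)))) = False -> True = True
(((~(~(u & p) -> p) -> ~~(q -> (q -> p))) ^ u) -> ((u ^ q) | (p <-> ((u | p) -> (q <-> u))))) ^ u = True ^ True = False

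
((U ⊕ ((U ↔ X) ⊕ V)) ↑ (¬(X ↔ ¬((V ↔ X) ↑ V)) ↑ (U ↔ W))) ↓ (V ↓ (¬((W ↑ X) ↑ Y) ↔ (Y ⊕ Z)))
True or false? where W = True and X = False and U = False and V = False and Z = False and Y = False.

True

U ↔ X = False ↔ False = True
(U ↔ X) ⊕ V = True ⊕ False = True
U ⊕ ((U ↔ X) ⊕ V) = False ⊕ True = True
V ↔ X = False ↔ False = True
(V ↔ X) ↑ V = True ↑ False = True
¬((V ↔ X) ↑ V) = ¬True = False
X ↔ ¬((V ↔ X) ↑ V) = False ↔ False = True
¬(X ↔ ¬((V ↔ X) ↑ V)) = ¬True = False
U ↔ W = False ↔ True = False
¬(X ↔ ¬((V ↔ X) ↑ V)) ↑ (U ↔ W) = False ↑ False = True
(U ⊕ ((U ↔ X) ⊕ V)) ↑ (¬(X ↔ ¬((V ↔ X) ↑ V)) ↑ (U ↔ W)) = True ↑ True = False
W ↑ X = True ↑ False = True
(W ↑ X) ↑ Y = True ↑ False = True
¬((W ↑ X) ↑ Y) = ¬True = False
Y ⊕ Z = False ⊕ False = False
¬((W ↑ X) ↑ Y) ↔ (Y ⊕ Z) = False ↔ False = True
V ↓ (¬((W ↑ X) ↑ Y) ↔ (Y ⊕ Z)) = False ↓ True = False
((U ⊕ ((U ↔ X) ⊕ V)) ↑ (¬(X ↔ ¬((V ↔ X) ↑ V)) ↑ (U ↔ W))) ↓ (V ↓ (¬((W ↑ X) ↑ Y) ↔ (Y ⊕ Z))) = False ↓ False = True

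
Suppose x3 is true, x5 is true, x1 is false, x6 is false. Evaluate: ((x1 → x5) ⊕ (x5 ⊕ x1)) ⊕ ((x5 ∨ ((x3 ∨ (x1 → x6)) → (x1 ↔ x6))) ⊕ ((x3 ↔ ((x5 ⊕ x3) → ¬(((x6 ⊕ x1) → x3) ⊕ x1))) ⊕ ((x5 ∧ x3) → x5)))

Substituting x3=True, x5=True, x1=False, x6=False:
x1 → x5 = False → True = True
x5 ⊕ x1 = True ⊕ False = True
(x1 → x5) ⊕ (x5 ⊕ x1) = True ⊕ True = False
x1 → x6 = False → False = True
x3 ∨ (x1 → x6) = True ∨ True = True
x1 ↔ x6 = False ↔ False = True
(x3 ∨ (x1 → x6)) → (x1 ↔ x6) = True → True = True
x5 ∨ ((x3 ∨ (x1 → x6)) → (x1 ↔ x6)) = True ∨ True = True
x5 ⊕ x3 = True ⊕ True = False
x6 ⊕ x1 = False ⊕ False = False
(x6 ⊕ x1) → x3 = False → True = True
((x6 ⊕ x1) → x3) ⊕ x1 = True ⊕ False = True
¬(((x6 ⊕ x1) → x3) ⊕ x1) = ¬True = False
(x5 ⊕ x3) → ¬(((x6 ⊕ x1) → x3) ⊕ x1) = False → False = True
x3 ↔ ((x5 ⊕ x3) → ¬(((x6 ⊕ x1) → x3) ⊕ x1)) = True ↔ True = True
x5 ∧ x3 = True ∧ True = True
(x5 ∧ x3) → x5 = True → True = True
(x3 ↔ ((x5 ⊕ x3) → ¬(((x6 ⊕ x1) → x3) ⊕ x1))) ⊕ ((x5 ∧ x3) → x5) = True ⊕ True = False
(x5 ∨ ((x3 ∨ (x1 → x6)) → (x1 ↔ x6))) ⊕ ((x3 ↔ ((x5 ⊕ x3) → ¬(((x6 ⊕ x1) → x3) ⊕ x1))) ⊕ ((x5 ∧ x3) → x5)) = True ⊕ False = True
((x1 → x5) ⊕ (x5 ⊕ x1)) ⊕ ((x5 ∨ ((x3 ∨ (x1 → x6)) → (x1 ↔ x6))) ⊕ ((x3 ↔ ((x5 ⊕ x3) → ¬(((x6 ⊕ x1) → x3) ⊕ x1))) ⊕ ((x5 ∧ x3) → x5))) = False ⊕ True = True

True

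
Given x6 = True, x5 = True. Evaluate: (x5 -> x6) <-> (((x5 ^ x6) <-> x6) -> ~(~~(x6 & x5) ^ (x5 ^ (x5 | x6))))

True

Substituting x6=True, x5=True:
x5 -> x6 = True -> True = True
x5 ^ x6 = True ^ True = False
(x5 ^ x6) <-> x6 = False <-> True = False
x6 & x5 = True & True = True
~(x6 & x5) = ~True = False
~~(x6 & x5) = ~False = True
x5 | x6 = True | True = True
x5 ^ (x5 | x6) = True ^ True = False
~~(x6 & x5) ^ (x5 ^ (x5 | x6)) = True ^ False = True
~(~~(x6 & x5) ^ (x5 ^ (x5 | x6))) = ~True = False
((x5 ^ x6) <-> x6) -> ~(~~(x6 & x5) ^ (x5 ^ (x5 | x6))) = False -> False = True
(x5 -> x6) <-> (((x5 ^ x6) <-> x6) -> ~(~~(x6 & x5) ^ (x5 ^ (x5 | x6)))) = True <-> True = True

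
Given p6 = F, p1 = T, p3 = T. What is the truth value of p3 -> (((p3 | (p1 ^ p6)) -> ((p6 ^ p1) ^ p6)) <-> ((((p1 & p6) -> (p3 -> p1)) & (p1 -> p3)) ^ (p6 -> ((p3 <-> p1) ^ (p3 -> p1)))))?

p1 ^ p6 = T ^ F = T
p3 | (p1 ^ p6) = T | T = T
p6 ^ p1 = F ^ T = T
(p6 ^ p1) ^ p6 = T ^ F = T
(p3 | (p1 ^ p6)) -> ((p6 ^ p1) ^ p6) = T -> T = T
p1 & p6 = T & F = F
p3 -> p1 = T -> T = T
(p1 & p6) -> (p3 -> p1) = F -> T = T
p1 -> p3 = T -> T = T
((p1 & p6) -> (p3 -> p1)) & (p1 -> p3) = T & T = T
p3 <-> p1 = T <-> T = T
p3 -> p1 = T -> T = T
(p3 <-> p1) ^ (p3 -> p1) = T ^ T = F
p6 -> ((p3 <-> p1) ^ (p3 -> p1)) = F -> F = T
(((p1 & p6) -> (p3 -> p1)) & (p1 -> p3)) ^ (p6 -> ((p3 <-> p1) ^ (p3 -> p1))) = T ^ T = F
((p3 | (p1 ^ p6)) -> ((p6 ^ p1) ^ p6)) <-> ((((p1 & p6) -> (p3 -> p1)) & (p1 -> p3)) ^ (p6 -> ((p3 <-> p1) ^ (p3 -> p1)))) = T <-> F = F
p3 -> (((p3 | (p1 ^ p6)) -> ((p6 ^ p1) ^ p6)) <-> ((((p1 & p6) -> (p3 -> p1)) & (p1 -> p3)) ^ (p6 -> ((p3 <-> p1) ^ (p3 -> p1))))) = T -> F = F

F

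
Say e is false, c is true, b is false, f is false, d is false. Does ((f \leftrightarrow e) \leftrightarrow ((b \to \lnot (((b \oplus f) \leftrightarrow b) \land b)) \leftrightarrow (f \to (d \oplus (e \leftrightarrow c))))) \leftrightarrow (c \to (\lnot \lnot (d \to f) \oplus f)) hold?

f \leftrightarrow e = \text{False} \leftrightarrow \text{False} = \text{True}
b \oplus f = \text{False} \oplus \text{False} = \text{False}
(b \oplus f) \leftrightarrow b = \text{False} \leftrightarrow \text{False} = \text{True}
((b \oplus f) \leftrightarrow b) \land b = \text{True} \land \text{False} = \text{False}
\lnot (((b \oplus f) \leftrightarrow b) \land b) = \lnot \text{False} = \text{True}
b \to \lnot (((b \oplus f) \leftrightarrow b) \land b) = \text{False} \to \text{True} = \text{True}
e \leftrightarrow c = \text{False} \leftrightarrow \text{True} = \text{False}
d \oplus (e \leftrightarrow c) = \text{False} \oplus \text{False} = \text{False}
f \to (d \oplus (e \leftrightarrow c)) = \text{False} \to \text{False} = \text{True}
(b \to \lnot (((b \oplus f) \leftrightarrow b) \land b)) \leftrightarrow (f \to (d \oplus (e \leftrightarrow c))) = \text{True} \leftrightarrow \text{True} = \text{True}
(f \leftrightarrow e) \leftrightarrow ((b \to \lnot (((b \oplus f) \leftrightarrow b) \land b)) \leftrightarrow (f \to (d \oplus (e \leftrightarrow c)))) = \text{True} \leftrightarrow \text{True} = \text{True}
d \to f = \text{False} \to \text{False} = \text{True}
\lnot (d \to f) = \lnot \text{True} = \text{False}
\lnot \lnot (d \to f) = \lnot \text{False} = \text{True}
\lnot \lnot (d \to f) \oplus f = \text{True} \oplus \text{False} = \text{True}
c \to (\lnot \lnot (d \to f) \oplus f) = \text{True} \to \text{True} = \text{True}
((f \leftrightarrow e) \leftrightarrow ((b \to \lnot (((b \oplus f) \leftrightarrow b) \land b)) \leftrightarrow (f \to (d \oplus (e \leftrightarrow c))))) \leftrightarrow (c \to (\lnot \lnot (d \to f) \oplus f)) = \text{True} \leftrightarrow \text{True} = \text{True}

\text{True}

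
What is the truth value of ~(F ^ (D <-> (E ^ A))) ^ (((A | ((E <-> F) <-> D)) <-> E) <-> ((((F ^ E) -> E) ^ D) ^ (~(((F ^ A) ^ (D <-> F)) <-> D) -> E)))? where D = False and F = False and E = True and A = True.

False

E ^ A = True ^ True = False
D <-> (E ^ A) = False <-> False = True
F ^ (D <-> (E ^ A)) = False ^ True = True
~(F ^ (D <-> (E ^ A))) = ~True = False
E <-> F = True <-> False = False
(E <-> F) <-> D = False <-> False = True
A | ((E <-> F) <-> D) = True | True = True
(A | ((E <-> F) <-> D)) <-> E = True <-> True = True
F ^ E = False ^ True = True
(F ^ E) -> E = True -> True = True
((F ^ E) -> E) ^ D = True ^ False = True
F ^ A = False ^ True = True
D <-> F = False <-> False = True
(F ^ A) ^ (D <-> F) = True ^ True = False
((F ^ A) ^ (D <-> F)) <-> D = False <-> False = True
~(((F ^ A) ^ (D <-> F)) <-> D) = ~True = False
~(((F ^ A) ^ (D <-> F)) <-> D) -> E = False -> True = True
(((F ^ E) -> E) ^ D) ^ (~(((F ^ A) ^ (D <-> F)) <-> D) -> E) = True ^ True = False
((A | ((E <-> F) <-> D)) <-> E) <-> ((((F ^ E) -> E) ^ D) ^ (~(((F ^ A) ^ (D <-> F)) <-> D) -> E)) = True <-> False = False
~(F ^ (D <-> (E ^ A))) ^ (((A | ((E <-> F) <-> D)) <-> E) <-> ((((F ^ E) -> E) ^ D) ^ (~(((F ^ A) ^ (D <-> F)) <-> D) -> E))) = False ^ False = False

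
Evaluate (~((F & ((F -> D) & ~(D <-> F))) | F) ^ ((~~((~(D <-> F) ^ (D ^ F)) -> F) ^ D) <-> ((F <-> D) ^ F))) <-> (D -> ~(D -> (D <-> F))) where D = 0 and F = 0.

F -> D = 0 -> 0 = 1
D <-> F = 0 <-> 0 = 1
~(D <-> F) = ~1 = 0
(F -> D) & ~(D <-> F) = 1 & 0 = 0
F & ((F -> D) & ~(D <-> F)) = 0 & 0 = 0
(F & ((F -> D) & ~(D <-> F))) | F = 0 | 0 = 0
~((F & ((F -> D) & ~(D <-> F))) | F) = ~0 = 1
D <-> F = 0 <-> 0 = 1
~(D <-> F) = ~1 = 0
D ^ F = 0 ^ 0 = 0
~(D <-> F) ^ (D ^ F) = 0 ^ 0 = 0
(~(D <-> F) ^ (D ^ F)) -> F = 0 -> 0 = 1
~((~(D <-> F) ^ (D ^ F)) -> F) = ~1 = 0
~~((~(D <-> F) ^ (D ^ F)) -> F) = ~0 = 1
~~((~(D <-> F) ^ (D ^ F)) -> F) ^ D = 1 ^ 0 = 1
F <-> D = 0 <-> 0 = 1
(F <-> D) ^ F = 1 ^ 0 = 1
(~~((~(D <-> F) ^ (D ^ F)) -> F) ^ D) <-> ((F <-> D) ^ F) = 1 <-> 1 = 1
~((F & ((F -> D) & ~(D <-> F))) | F) ^ ((~~((~(D <-> F) ^ (D ^ F)) -> F) ^ D) <-> ((F <-> D) ^ F)) = 1 ^ 1 = 0
D <-> F = 0 <-> 0 = 1
D -> (D <-> F) = 0 -> 1 = 1
~(D -> (D <-> F)) = ~1 = 0
D -> ~(D -> (D <-> F)) = 0 -> 0 = 1
(~((F & ((F -> D) & ~(D <-> F))) | F) ^ ((~~((~(D <-> F) ^ (D ^ F)) -> F) ^ D) <-> ((F <-> D) ^ F))) <-> (D -> ~(D -> (D <-> F))) = 0 <-> 1 = 0

0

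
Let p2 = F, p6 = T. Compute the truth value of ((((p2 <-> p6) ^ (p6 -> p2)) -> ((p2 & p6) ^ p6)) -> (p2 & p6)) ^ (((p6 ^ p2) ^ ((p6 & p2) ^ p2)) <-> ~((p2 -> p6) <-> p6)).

Substituting p2=F, p6=T:
p2 <-> p6 = F <-> T = F
p6 -> p2 = T -> F = F
(p2 <-> p6) ^ (p6 -> p2) = F ^ F = F
p2 & p6 = F & T = F
(p2 & p6) ^ p6 = F ^ T = T
((p2 <-> p6) ^ (p6 -> p2)) -> ((p2 & p6) ^ p6) = F -> T = T
p2 & p6 = F & T = F
(((p2 <-> p6) ^ (p6 -> p2)) -> ((p2 & p6) ^ p6)) -> (p2 & p6) = T -> F = F
p6 ^ p2 = T ^ F = T
p6 & p2 = T & F = F
(p6 & p2) ^ p2 = F ^ F = F
(p6 ^ p2) ^ ((p6 & p2) ^ p2) = T ^ F = T
p2 -> p6 = F -> T = T
(p2 -> p6) <-> p6 = T <-> T = T
~((p2 -> p6) <-> p6) = ~T = F
((p6 ^ p2) ^ ((p6 & p2) ^ p2)) <-> ~((p2 -> p6) <-> p6) = T <-> F = F
((((p2 <-> p6) ^ (p6 -> p2)) -> ((p2 & p6) ^ p6)) -> (p2 & p6)) ^ (((p6 ^ p2) ^ ((p6 & p2) ^ p2)) <-> ~((p2 -> p6) <-> p6)) = F ^ F = F

F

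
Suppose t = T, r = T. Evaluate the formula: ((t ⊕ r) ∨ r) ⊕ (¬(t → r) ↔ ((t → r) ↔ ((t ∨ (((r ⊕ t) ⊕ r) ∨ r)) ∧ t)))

T

t ⊕ r = T ⊕ T = F
(t ⊕ r) ∨ r = F ∨ T = T
t → r = T → T = T
¬(t → r) = ¬T = F
t → r = T → T = T
r ⊕ t = T ⊕ T = F
(r ⊕ t) ⊕ r = F ⊕ T = T
((r ⊕ t) ⊕ r) ∨ r = T ∨ T = T
t ∨ (((r ⊕ t) ⊕ r) ∨ r) = T ∨ T = T
(t ∨ (((r ⊕ t) ⊕ r) ∨ r)) ∧ t = T ∧ T = T
(t → r) ↔ ((t ∨ (((r ⊕ t) ⊕ r) ∨ r)) ∧ t) = T ↔ T = T
¬(t → r) ↔ ((t → r) ↔ ((t ∨ (((r ⊕ t) ⊕ r) ∨ r)) ∧ t)) = F ↔ T = F
((t ⊕ r) ∨ r) ⊕ (¬(t → r) ↔ ((t → r) ↔ ((t ∨ (((r ⊕ t) ⊕ r) ∨ r)) ∧ t))) = T ⊕ F = T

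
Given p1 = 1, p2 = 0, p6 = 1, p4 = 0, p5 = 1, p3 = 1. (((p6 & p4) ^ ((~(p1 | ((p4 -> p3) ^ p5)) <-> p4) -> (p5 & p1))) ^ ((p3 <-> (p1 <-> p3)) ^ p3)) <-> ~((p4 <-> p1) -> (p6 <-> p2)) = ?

Substituting p1=1, p2=0, p6=1, p4=0, p5=1, p3=1:
p6 & p4 = 1 & 0 = 0
p4 -> p3 = 0 -> 1 = 1
(p4 -> p3) ^ p5 = 1 ^ 1 = 0
p1 | ((p4 -> p3) ^ p5) = 1 | 0 = 1
~(p1 | ((p4 -> p3) ^ p5)) = ~1 = 0
~(p1 | ((p4 -> p3) ^ p5)) <-> p4 = 0 <-> 0 = 1
p5 & p1 = 1 & 1 = 1
(~(p1 | ((p4 -> p3) ^ p5)) <-> p4) -> (p5 & p1) = 1 -> 1 = 1
(p6 & p4) ^ ((~(p1 | ((p4 -> p3) ^ p5)) <-> p4) -> (p5 & p1)) = 0 ^ 1 = 1
p1 <-> p3 = 1 <-> 1 = 1
p3 <-> (p1 <-> p3) = 1 <-> 1 = 1
(p3 <-> (p1 <-> p3)) ^ p3 = 1 ^ 1 = 0
((p6 & p4) ^ ((~(p1 | ((p4 -> p3) ^ p5)) <-> p4) -> (p5 & p1))) ^ ((p3 <-> (p1 <-> p3)) ^ p3) = 1 ^ 0 = 1
p4 <-> p1 = 0 <-> 1 = 0
p6 <-> p2 = 1 <-> 0 = 0
(p4 <-> p1) -> (p6 <-> p2) = 0 -> 0 = 1
~((p4 <-> p1) -> (p6 <-> p2)) = ~1 = 0
(((p6 & p4) ^ ((~(p1 | ((p4 -> p3) ^ p5)) <-> p4) -> (p5 & p1))) ^ ((p3 <-> (p1 <-> p3)) ^ p3)) <-> ~((p4 <-> p1) -> (p6 <-> p2)) = 1 <-> 0 = 0

0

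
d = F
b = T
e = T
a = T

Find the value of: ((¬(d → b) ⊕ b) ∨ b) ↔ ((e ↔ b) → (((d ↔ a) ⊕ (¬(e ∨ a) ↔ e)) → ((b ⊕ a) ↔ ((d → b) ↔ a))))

d → b = F → T = T
¬(d → b) = ¬T = F
¬(d → b) ⊕ b = F ⊕ T = T
(¬(d → b) ⊕ b) ∨ b = T ∨ T = T
e ↔ b = T ↔ T = T
d ↔ a = F ↔ T = F
e ∨ a = T ∨ T = T
¬(e ∨ a) = ¬T = F
¬(e ∨ a) ↔ e = F ↔ T = F
(d ↔ a) ⊕ (¬(e ∨ a) ↔ e) = F ⊕ F = F
b ⊕ a = T ⊕ T = F
d → b = F → T = T
(d → b) ↔ a = T ↔ T = T
(b ⊕ a) ↔ ((d → b) ↔ a) = F ↔ T = F
((d ↔ a) ⊕ (¬(e ∨ a) ↔ e)) → ((b ⊕ a) ↔ ((d → b) ↔ a)) = F → F = T
(e ↔ b) → (((d ↔ a) ⊕ (¬(e ∨ a) ↔ e)) → ((b ⊕ a) ↔ ((d → b) ↔ a))) = T → T = T
((¬(d → b) ⊕ b) ∨ b) ↔ ((e ↔ b) → (((d ↔ a) ⊕ (¬(e ∨ a) ↔ e)) → ((b ⊕ a) ↔ ((d → b) ↔ a)))) = T ↔ T = T

T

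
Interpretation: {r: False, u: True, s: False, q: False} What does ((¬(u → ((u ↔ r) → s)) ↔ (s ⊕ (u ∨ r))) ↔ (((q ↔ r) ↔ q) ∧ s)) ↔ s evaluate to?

False

u ↔ r = True ↔ False = False
(u ↔ r) → s = False → False = True
u → ((u ↔ r) → s) = True → True = True
¬(u → ((u ↔ r) → s)) = ¬True = False
u ∨ r = True ∨ False = True
s ⊕ (u ∨ r) = False ⊕ True = True
¬(u → ((u ↔ r) → s)) ↔ (s ⊕ (u ∨ r)) = False ↔ True = False
q ↔ r = False ↔ False = True
(q ↔ r) ↔ q = True ↔ False = False
((q ↔ r) ↔ q) ∧ s = False ∧ False = False
(¬(u → ((u ↔ r) → s)) ↔ (s ⊕ (u ∨ r))) ↔ (((q ↔ r) ↔ q) ∧ s) = False ↔ False = True
((¬(u → ((u ↔ r) → s)) ↔ (s ⊕ (u ∨ r))) ↔ (((q ↔ r) ↔ q) ∧ s)) ↔ s = True ↔ False = False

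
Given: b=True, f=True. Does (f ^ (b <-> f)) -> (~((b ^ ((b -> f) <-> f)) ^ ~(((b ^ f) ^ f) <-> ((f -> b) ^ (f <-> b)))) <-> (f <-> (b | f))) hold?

True

b <-> f = True <-> True = True
f ^ (b <-> f) = True ^ True = False
b -> f = True -> True = True
(b -> f) <-> f = True <-> True = True
b ^ ((b -> f) <-> f) = True ^ True = False
b ^ f = True ^ True = False
(b ^ f) ^ f = False ^ True = True
f -> b = True -> True = True
f <-> b = True <-> True = True
(f -> b) ^ (f <-> b) = True ^ True = False
((b ^ f) ^ f) <-> ((f -> b) ^ (f <-> b)) = True <-> False = False
~(((b ^ f) ^ f) <-> ((f -> b) ^ (f <-> b))) = ~False = True
(b ^ ((b -> f) <-> f)) ^ ~(((b ^ f) ^ f) <-> ((f -> b) ^ (f <-> b))) = False ^ True = True
~((b ^ ((b -> f) <-> f)) ^ ~(((b ^ f) ^ f) <-> ((f -> b) ^ (f <-> b)))) = ~True = False
b | f = True | True = True
f <-> (b | f) = True <-> True = True
~((b ^ ((b -> f) <-> f)) ^ ~(((b ^ f) ^ f) <-> ((f -> b) ^ (f <-> b)))) <-> (f <-> (b | f)) = False <-> True = False
(f ^ (b <-> f)) -> (~((b ^ ((b -> f) <-> f)) ^ ~(((b ^ f) ^ f) <-> ((f -> b) ^ (f <-> b)))) <-> (f <-> (b | f))) = False -> False = True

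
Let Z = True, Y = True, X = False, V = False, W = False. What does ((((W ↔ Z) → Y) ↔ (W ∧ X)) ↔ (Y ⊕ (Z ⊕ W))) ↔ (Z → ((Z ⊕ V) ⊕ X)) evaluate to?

W ↔ Z = False ↔ True = False
(W ↔ Z) → Y = False → True = True
W ∧ X = False ∧ False = False
((W ↔ Z) → Y) ↔ (W ∧ X) = True ↔ False = False
Z ⊕ W = True ⊕ False = True
Y ⊕ (Z ⊕ W) = True ⊕ True = False
(((W ↔ Z) → Y) ↔ (W ∧ X)) ↔ (Y ⊕ (Z ⊕ W)) = False ↔ False = True
Z ⊕ V = True ⊕ False = True
(Z ⊕ V) ⊕ X = True ⊕ False = True
Z → ((Z ⊕ V) ⊕ X) = True → True = True
((((W ↔ Z) → Y) ↔ (W ∧ X)) ↔ (Y ⊕ (Z ⊕ W))) ↔ (Z → ((Z ⊕ V) ⊕ X)) = True ↔ True = True

True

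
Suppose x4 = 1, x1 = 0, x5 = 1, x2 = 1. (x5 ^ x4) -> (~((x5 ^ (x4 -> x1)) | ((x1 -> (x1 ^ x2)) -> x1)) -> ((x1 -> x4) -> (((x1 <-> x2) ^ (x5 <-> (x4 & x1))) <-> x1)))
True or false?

Substituting x4=1, x1=0, x5=1, x2=1:
x5 ^ x4 = 1 ^ 1 = 0
x4 -> x1 = 1 -> 0 = 0
x5 ^ (x4 -> x1) = 1 ^ 0 = 1
x1 ^ x2 = 0 ^ 1 = 1
x1 -> (x1 ^ x2) = 0 -> 1 = 1
(x1 -> (x1 ^ x2)) -> x1 = 1 -> 0 = 0
(x5 ^ (x4 -> x1)) | ((x1 -> (x1 ^ x2)) -> x1) = 1 | 0 = 1
~((x5 ^ (x4 -> x1)) | ((x1 -> (x1 ^ x2)) -> x1)) = ~1 = 0
x1 -> x4 = 0 -> 1 = 1
x1 <-> x2 = 0 <-> 1 = 0
x4 & x1 = 1 & 0 = 0
x5 <-> (x4 & x1) = 1 <-> 0 = 0
(x1 <-> x2) ^ (x5 <-> (x4 & x1)) = 0 ^ 0 = 0
((x1 <-> x2) ^ (x5 <-> (x4 & x1))) <-> x1 = 0 <-> 0 = 1
(x1 -> x4) -> (((x1 <-> x2) ^ (x5 <-> (x4 & x1))) <-> x1) = 1 -> 1 = 1
~((x5 ^ (x4 -> x1)) | ((x1 -> (x1 ^ x2)) -> x1)) -> ((x1 -> x4) -> (((x1 <-> x2) ^ (x5 <-> (x4 & x1))) <-> x1)) = 0 -> 1 = 1
(x5 ^ x4) -> (~((x5 ^ (x4 -> x1)) | ((x1 -> (x1 ^ x2)) -> x1)) -> ((x1 -> x4) -> (((x1 <-> x2) ^ (x5 <-> (x4 & x1))) <-> x1))) = 0 -> 1 = 1

1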